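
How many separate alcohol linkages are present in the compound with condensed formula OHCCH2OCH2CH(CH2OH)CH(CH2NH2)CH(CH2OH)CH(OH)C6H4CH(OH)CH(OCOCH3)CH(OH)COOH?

Reading the structure from left to right:
  OHC: terminal –CHO: carbonyl C bonded to H and C → aldehyde.
  CH2OCH2: C–O–C with sp³ carbons on both sides and no adjacent C=O → ether.
  CH(CH2OH): pendant –CH2OH on an sp³ backbone C → alcohol.
  CH(CH2NH2): pendant –CH2NH2: N on sp³ C, no adjacent C=O → amine.
  CH(CH2OH): pendant –CH2OH on an sp³ backbone C → alcohol.
  CH(OH): –OH on an sp³ carbon → alcohol (secondary).
  C6H4: para-disubstituted benzene ring → arene.
  CH(OH): –OH on an sp³ carbon → alcohol (secondary).
  CH(OCOCH3): pendant –OC(=O)CH3: an acyloxy group → ester.
  CH(OH): –OH on an sp³ carbon → alcohol (secondary).
  COOH: –COOH: carbonyl C bonded to –OH and C → carboxylic acid (the –OH is not a separate alcohol).
Alcohol appears at: CH(CH2OH), CH(CH2OH), CH(OH), CH(OH), CH(OH) → 5.

5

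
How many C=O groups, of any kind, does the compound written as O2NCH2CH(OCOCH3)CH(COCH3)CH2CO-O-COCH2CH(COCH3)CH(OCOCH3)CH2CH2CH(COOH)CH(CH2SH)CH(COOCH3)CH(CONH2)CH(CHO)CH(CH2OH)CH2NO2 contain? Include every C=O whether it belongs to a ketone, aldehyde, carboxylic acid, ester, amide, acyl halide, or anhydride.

10

CH(OCOCH3): ester, 1 C=O (running total 1).
CH(COCH3): ketone, 1 C=O (running total 2).
CH2CO-O-COCH2: anhydride, 2 C=O (running total 4).
CH(COCH3): ketone, 1 C=O (running total 5).
CH(OCOCH3): ester, 1 C=O (running total 6).
CH(COOH): carboxylic acid, 1 C=O (running total 7).
CH(COOCH3): ester, 1 C=O (running total 8).
CH(CONH2): amide, 1 C=O (running total 9).
CH(CHO): aldehyde, 1 C=O (running total 10).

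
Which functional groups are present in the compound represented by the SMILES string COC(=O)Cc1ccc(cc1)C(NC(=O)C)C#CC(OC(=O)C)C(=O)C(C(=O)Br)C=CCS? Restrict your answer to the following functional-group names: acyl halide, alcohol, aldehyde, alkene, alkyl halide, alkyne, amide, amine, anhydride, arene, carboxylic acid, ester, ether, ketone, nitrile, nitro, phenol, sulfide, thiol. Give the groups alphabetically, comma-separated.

Reading the structure from left to right:
  CH3OOC: CH3O–C(=O)–: carbonyl C bonded to C and to –OCH3 → ester (not ketone + ether).
  C6H4: para-disubstituted benzene ring → arene.
  CH(NHCOCH3): pendant –NHC(=O)CH3: N bonded to a carbonyl → amide (not amine).
  C≡C: C≡C triple bond → alkyne.
  CH(OCOCH3): pendant –OC(=O)CH3: an acyloxy group → ester.
  CO: –C(=O)– with carbon on both sides → ketone.
  CH(COBr): pendant –C(=O)X: carbonyl C bonded to C and halogen → acyl halide.
  CH=CH: C=C double bond → alkene.
  CH2SH: –SH on an sp³ carbon → thiol.

acyl halide, alkene, alkyne, amide, arene, ester, ketone, thiol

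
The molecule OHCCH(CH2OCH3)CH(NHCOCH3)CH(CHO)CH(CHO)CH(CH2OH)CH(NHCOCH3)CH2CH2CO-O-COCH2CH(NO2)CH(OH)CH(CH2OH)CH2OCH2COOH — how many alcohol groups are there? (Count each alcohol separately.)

3

terminal –CHO: carbonyl C bonded to H and C → aldehyde.
pendant –CH2OCH3: C–O–C linkage → ether.
pendant –NHC(=O)CH3: N bonded to a carbonyl → amide (not amine).
pendant –CHO: carbonyl C bonded to C and H → aldehyde.
pendant –CHO: carbonyl C bonded to C and H → aldehyde.
pendant –CH2OH on an sp³ backbone C → alcohol.
pendant –NHC(=O)CH3: N bonded to a carbonyl → amide (not amine).
two acyl groups sharing one oxygen, –C(=O)–O–C(=O)– → anhydride.
–NO2 on an sp³ carbon → nitro (the N=O is not a carbonyl).
–OH on an sp³ carbon → alcohol (secondary).
pendant –CH2OH on an sp³ backbone C → alcohol.
C–O–C with sp³ carbons on both sides and no adjacent C=O → ether.
–COOH: carbonyl C bonded to –OH and C → carboxylic acid (the –OH is not a separate alcohol).
Alcohol appears at: CH(CH2OH), CH(OH), CH(CH2OH) → 3.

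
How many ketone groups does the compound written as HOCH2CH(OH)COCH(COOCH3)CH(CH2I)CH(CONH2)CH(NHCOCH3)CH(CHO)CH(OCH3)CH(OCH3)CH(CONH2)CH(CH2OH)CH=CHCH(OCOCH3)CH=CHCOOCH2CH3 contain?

Taking each segment in turn:
  HOCH2: HO– on an sp³ carbon → alcohol.
  CH(OH): –OH on an sp³ carbon → alcohol (secondary).
  CO: –C(=O)– with carbon on both sides → ketone.
  CH(COOCH3): pendant –COOCH3: carbonyl C bonded to C and –OCH3 → ester.
  CH(CH2I): pendant –CH2X: halogen on sp³ carbon → alkyl halide.
  CH(CONH2): pendant –CONH2: carbonyl C bonded to C and N → amide.
  CH(NHCOCH3): pendant –NHC(=O)CH3: N bonded to a carbonyl → amide (not amine).
  CH(CHO): pendant –CHO: carbonyl C bonded to C and H → aldehyde.
  CH(OCH3): pendant –OCH3: C–O–C with sp³ C, no adjacent C=O → ether.
  CH(OCH3): pendant –OCH3: C–O–C with sp³ C, no adjacent C=O → ether.
  CH(CONH2): pendant –CONH2: carbonyl C bonded to C and N → amide.
  CH(CH2OH): pendant –CH2OH on an sp³ backbone C → alcohol.
  CH=CH: C=C double bond → alkene.
  CH(OCOCH3): pendant –OC(=O)CH3: an acyloxy group → ester.
  CH=CH: C=C double bond → alkene.
  COOCH2CH3: –C(=O)OCH2CH3: carbonyl C bonded to C and to –OEt → ester.
Ketone appears at: CO → 1.

1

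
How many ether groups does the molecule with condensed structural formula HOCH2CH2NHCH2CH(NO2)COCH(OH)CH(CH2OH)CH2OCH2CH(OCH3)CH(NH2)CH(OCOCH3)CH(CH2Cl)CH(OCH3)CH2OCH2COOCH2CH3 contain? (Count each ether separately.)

HO– on an sp³ carbon → alcohol.
C–N–C with sp³ carbons and no adjacent C=O → amine (secondary).
–NO2 on an sp³ carbon → nitro (the N=O is not a carbonyl).
–C(=O)– with carbon on both sides → ketone.
–OH on an sp³ carbon → alcohol (secondary).
pendant –CH2OH on an sp³ backbone C → alcohol.
C–O–C with sp³ carbons on both sides and no adjacent C=O → ether.
pendant –OCH3: C–O–C with sp³ C, no adjacent C=O → ether.
–NH2 on an sp³ carbon with no adjacent C=O → amine.
pendant –OC(=O)CH3: an acyloxy group → ester.
pendant –CH2X: halogen on sp³ carbon → alkyl halide.
pendant –OCH3: C–O–C with sp³ C, no adjacent C=O → ether.
C–O–C with sp³ carbons on both sides and no adjacent C=O → ether.
–C(=O)OCH2CH3: carbonyl C bonded to C and to –OEt → ester.
Ether appears at: CH2OCH2, CH(OCH3), CH(OCH3), CH2OCH2 → 4.

4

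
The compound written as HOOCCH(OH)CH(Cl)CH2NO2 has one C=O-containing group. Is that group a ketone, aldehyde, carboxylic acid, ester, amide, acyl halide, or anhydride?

carboxylic acid

The carbonyl is in the HOOC segment: –COOH: carbonyl C bonded to –OH and C → carboxylic acid (the –OH is not a separate alcohol).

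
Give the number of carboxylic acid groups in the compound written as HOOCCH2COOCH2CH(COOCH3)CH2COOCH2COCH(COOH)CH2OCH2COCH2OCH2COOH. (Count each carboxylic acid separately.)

Working along the chain:
  HOOC: –COOH: carbonyl C bonded to –OH and C → carboxylic acid (the –OH is not a separate alcohol).
  CH2COOCH2: –C(=O)–O–C with C on the carbonyl side → ester.
  CH(COOCH3): pendant –COOCH3: carbonyl C bonded to C and –OCH3 → ester.
  CH2COOCH2: –C(=O)–O–C with C on the carbonyl side → ester.
  CO: –C(=O)– with carbon on both sides → ketone.
  CH(COOH): pendant –COOH: carbonyl C bonded to C and –OH → carboxylic acid.
  CH2OCH2: C–O–C with sp³ carbons on both sides and no adjacent C=O → ether.
  CO: –C(=O)– with carbon on both sides → ketone.
  CH2OCH2: C–O–C with sp³ carbons on both sides and no adjacent C=O → ether.
  COOH: –COOH: carbonyl C bonded to –OH and C → carboxylic acid (the –OH is not a separate alcohol).
Carboxylic acid appears at: HOOC, CH(COOH), COOH → 3.

3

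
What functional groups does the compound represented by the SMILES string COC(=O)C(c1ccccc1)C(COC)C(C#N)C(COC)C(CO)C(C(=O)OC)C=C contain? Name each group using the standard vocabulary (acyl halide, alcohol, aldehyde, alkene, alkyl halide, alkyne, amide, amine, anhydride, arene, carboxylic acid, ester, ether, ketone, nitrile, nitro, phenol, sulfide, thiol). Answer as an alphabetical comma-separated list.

alcohol, alkene, arene, ester, ether, nitrile

CH3O–C(=O)–: carbonyl C bonded to C and to –OCH3 → ester (not ketone + ether).
pendant –C6H5: benzene ring → arene.
pendant –CH2OCH3: C–O–C linkage → ether.
pendant –C≡N: nitrile.
pendant –CH2OCH3: C–O–C linkage → ether.
pendant –CH2OH on an sp³ backbone C → alcohol.
pendant –COOCH3: carbonyl C bonded to C and –OCH3 → ester.
C=C double bond → alkene.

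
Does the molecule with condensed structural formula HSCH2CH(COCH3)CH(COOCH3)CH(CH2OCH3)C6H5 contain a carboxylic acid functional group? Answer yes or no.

Taking each segment in turn:
  HSCH2: –SH on an sp³ carbon → thiol.
  CH(COCH3): pendant –COCH3: carbonyl C bonded to two carbons → ketone.
  CH(COOCH3): pendant –COOCH3: carbonyl C bonded to C and –OCH3 → ester.
  CH(CH2OCH3): pendant –CH2OCH3: C–O–C linkage → ether.
  C6H5: –C6H5 phenyl ring → arene.
In CH(COOCH3), the acyl oxygen is bonded to carbon (–O–C), not to H, so this is an ester.
The groups actually present are: arene, ester, ether, ketone, thiol.

no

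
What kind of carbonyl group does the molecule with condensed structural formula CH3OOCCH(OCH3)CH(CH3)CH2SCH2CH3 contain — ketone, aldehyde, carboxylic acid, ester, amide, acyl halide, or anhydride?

ester

The carbonyl is in the CH3OOC segment: CH3O–C(=O)–: carbonyl C bonded to C and to –OCH3 → ester (not ketone + ether).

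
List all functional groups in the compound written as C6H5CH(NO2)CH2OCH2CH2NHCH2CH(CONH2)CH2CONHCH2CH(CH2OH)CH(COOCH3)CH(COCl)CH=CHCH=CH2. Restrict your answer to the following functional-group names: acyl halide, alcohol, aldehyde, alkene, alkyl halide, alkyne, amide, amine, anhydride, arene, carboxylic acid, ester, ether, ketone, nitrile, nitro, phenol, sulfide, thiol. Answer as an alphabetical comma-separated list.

C6H5– phenyl ring → arene.
–NO2 on an sp³ carbon → nitro (the N=O is not a carbonyl).
C–O–C with sp³ carbons on both sides and no adjacent C=O → ether.
C–N–C with sp³ carbons and no adjacent C=O → amine (secondary).
pendant –CONH2: carbonyl C bonded to C and N → amide.
–C(=O)–N– linkage → amide (the N is not an amine).
pendant –CH2OH on an sp³ backbone C → alcohol.
pendant –COOCH3: carbonyl C bonded to C and –OCH3 → ester.
pendant –C(=O)X: carbonyl C bonded to C and halogen → acyl halide.
C=C double bond → alkene.
C=C double bond → alkene.

acyl halide, alcohol, alkene, amide, amine, arene, ester, ether, nitro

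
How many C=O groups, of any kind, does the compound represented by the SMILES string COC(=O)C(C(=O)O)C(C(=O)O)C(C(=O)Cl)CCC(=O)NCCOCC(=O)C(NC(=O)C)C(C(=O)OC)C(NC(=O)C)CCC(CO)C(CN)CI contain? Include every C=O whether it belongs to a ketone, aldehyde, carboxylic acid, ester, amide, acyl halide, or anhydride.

CH3OOC: ester, 1 C=O (running total 1).
CH(COOH): carboxylic acid, 1 C=O (running total 2).
CH(COOH): carboxylic acid, 1 C=O (running total 3).
CH(COCl): acyl halide, 1 C=O (running total 4).
CH2CONHCH2: amide, 1 C=O (running total 5).
CO: ketone, 1 C=O (running total 6).
CH(NHCOCH3): amide, 1 C=O (running total 7).
CH(COOCH3): ester, 1 C=O (running total 8).
CH(NHCOCH3): amide, 1 C=O (running total 9).

9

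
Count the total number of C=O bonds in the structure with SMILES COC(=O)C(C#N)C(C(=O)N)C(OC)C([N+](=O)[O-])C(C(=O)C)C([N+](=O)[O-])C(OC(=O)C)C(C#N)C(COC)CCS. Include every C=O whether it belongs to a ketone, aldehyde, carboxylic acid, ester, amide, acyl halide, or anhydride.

CH3OOC: ester, 1 C=O (running total 1).
CH(CONH2): amide, 1 C=O (running total 2).
CH(COCH3): ketone, 1 C=O (running total 3).
CH(OCOCH3): ester, 1 C=O (running total 4).

4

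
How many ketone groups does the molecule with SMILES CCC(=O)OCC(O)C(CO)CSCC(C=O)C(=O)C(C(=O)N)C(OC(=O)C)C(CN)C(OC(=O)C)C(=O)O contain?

Working along the chain:
  CH2COOCH2: –C(=O)–O–C with C on the carbonyl side → ester.
  CH(OH): –OH on an sp³ carbon → alcohol (secondary).
  CH(CH2OH): pendant –CH2OH on an sp³ backbone C → alcohol.
  CH2SCH2: C–S–C linkage → sulfide (thioether).
  CH(CHO): pendant –CHO: carbonyl C bonded to C and H → aldehyde.
  CO: –C(=O)– with carbon on both sides → ketone.
  CH(CONH2): pendant –CONH2: carbonyl C bonded to C and N → amide.
  CH(OCOCH3): pendant –OC(=O)CH3: an acyloxy group → ester.
  CH(CH2NH2): pendant –CH2NH2: N on sp³ C, no adjacent C=O → amine.
  CH(OCOCH3): pendant –OC(=O)CH3: an acyloxy group → ester.
  COOH: –COOH: carbonyl C bonded to –OH and C → carboxylic acid (the –OH is not a separate alcohol).
Ketone appears at: CO → 1.

1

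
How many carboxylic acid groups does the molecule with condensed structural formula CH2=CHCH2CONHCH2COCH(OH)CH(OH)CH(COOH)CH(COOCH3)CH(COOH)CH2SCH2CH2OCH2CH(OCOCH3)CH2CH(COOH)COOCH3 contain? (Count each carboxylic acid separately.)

C=C double bond → alkene.
–C(=O)–N– linkage → amide (the N is not an amine).
–C(=O)– with carbon on both sides → ketone.
–OH on an sp³ carbon → alcohol (secondary).
–OH on an sp³ carbon → alcohol (secondary).
pendant –COOH: carbonyl C bonded to C and –OH → carboxylic acid.
pendant –COOCH3: carbonyl C bonded to C and –OCH3 → ester.
pendant –COOH: carbonyl C bonded to C and –OH → carboxylic acid.
C–S–C linkage → sulfide (thioether).
C–O–C with sp³ carbons on both sides and no adjacent C=O → ether.
pendant –OC(=O)CH3: an acyloxy group → ester.
pendant –COOH: carbonyl C bonded to C and –OH → carboxylic acid.
–C(=O)OCH3: carbonyl C bonded to C and to –OCH3 → ester (not ketone + ether).
Carboxylic acid appears at: CH(COOH), CH(COOH), CH(COOH) → 3.

3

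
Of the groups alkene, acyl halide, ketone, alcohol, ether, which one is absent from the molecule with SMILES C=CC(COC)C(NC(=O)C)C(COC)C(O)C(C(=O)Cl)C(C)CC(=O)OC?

alkene: present (CH2=CH — C=C double bond → alkene).
acyl halide: present (CH(COCl) — pendant –C(=O)X: carbonyl C bonded to C and halogen → acyl halide).
alcohol: present (CH(OH) — –OH on an sp³ carbon → alcohol (secondary)).
ether: present (CH(CH2OCH3) — pendant –CH2OCH3: C–O–C linkage → ether).
ketone: absent. In COOCH3, the C=O is bonded to an –O–C group, which defines an ester, not a ketone. In CH(NHCOCH3), the C=O is bonded to nitrogen, which defines an amide, not a ketone. In CH(COCl), the C=O is bonded to a halogen, which defines an acyl halide, not a ketone.

ketone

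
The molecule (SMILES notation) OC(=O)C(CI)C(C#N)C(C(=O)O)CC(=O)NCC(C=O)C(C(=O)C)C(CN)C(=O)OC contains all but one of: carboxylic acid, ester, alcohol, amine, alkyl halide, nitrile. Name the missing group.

alcohol

ester: present (COOCH3 — –C(=O)OCH3: carbonyl C bonded to C and to –OCH3 → ester (not ketone + ether)).
alkyl halide: present (CH(CH2I) — pendant –CH2X: halogen on sp³ carbon → alkyl halide).
nitrile: present (CH(CN) — pendant –C≡N: nitrile).
amine: present (CH(CH2NH2) — pendant –CH2NH2: N on sp³ C, no adjacent C=O → amine).
carboxylic acid: present (HOOC — –COOH: carbonyl C bonded to –OH and C → carboxylic acid (the –OH is not a separate alcohol)).
alcohol: absent. In each of HOOC and CH(COOH), the –OH sits on a carbonyl carbon, making it part of a carboxylic acid, not an alcohol.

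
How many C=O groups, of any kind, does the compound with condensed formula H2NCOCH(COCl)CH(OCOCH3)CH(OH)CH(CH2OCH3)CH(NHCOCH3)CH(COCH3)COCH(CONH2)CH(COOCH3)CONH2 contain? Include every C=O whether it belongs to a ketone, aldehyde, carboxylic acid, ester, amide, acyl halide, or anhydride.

9

H2NCO: amide, 1 C=O (running total 1).
CH(COCl): acyl halide, 1 C=O (running total 2).
CH(OCOCH3): ester, 1 C=O (running total 3).
CH(NHCOCH3): amide, 1 C=O (running total 4).
CH(COCH3): ketone, 1 C=O (running total 5).
CO: ketone, 1 C=O (running total 6).
CH(CONH2): amide, 1 C=O (running total 7).
CH(COOCH3): ester, 1 C=O (running total 8).
CONH2: amide, 1 C=O (running total 9).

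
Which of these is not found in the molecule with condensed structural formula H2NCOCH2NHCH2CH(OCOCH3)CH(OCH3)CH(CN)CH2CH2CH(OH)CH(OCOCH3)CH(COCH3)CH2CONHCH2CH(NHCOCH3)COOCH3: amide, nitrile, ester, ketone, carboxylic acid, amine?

carboxylic acid

ester: present (CH(OCOCH3) — pendant –OC(=O)CH3: an acyloxy group → ester).
amine: present (CH2NHCH2 — C–N–C with sp³ carbons and no adjacent C=O → amine (secondary)).
nitrile: present (CH(CN) — pendant –C≡N: nitrile).
ketone: present (CH(COCH3) — pendant –COCH3: carbonyl C bonded to two carbons → ketone).
amide: present (H2NCO — –C(=O)NH2: carbonyl C bonded to C and to N → amide (the N is not a separate amine)).
carboxylic acid: absent. In each of CH(OCOCH3) and COOCH3, the acyl oxygen is bonded to carbon (–O–C), not to H, so this is an ester. In each of H2NCO, CH2CONHCH2 and CH(NHCOCH3), the carbonyl is bonded to nitrogen, not to –OH; that is an amide.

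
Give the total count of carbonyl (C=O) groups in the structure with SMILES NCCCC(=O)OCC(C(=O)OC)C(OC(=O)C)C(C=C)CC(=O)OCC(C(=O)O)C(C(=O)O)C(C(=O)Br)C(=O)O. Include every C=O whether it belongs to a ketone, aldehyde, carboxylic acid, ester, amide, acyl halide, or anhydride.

8

CH2COOCH2: ester, 1 C=O (running total 1).
CH(COOCH3): ester, 1 C=O (running total 2).
CH(OCOCH3): ester, 1 C=O (running total 3).
CH2COOCH2: ester, 1 C=O (running total 4).
CH(COOH): carboxylic acid, 1 C=O (running total 5).
CH(COOH): carboxylic acid, 1 C=O (running total 6).
CH(COBr): acyl halide, 1 C=O (running total 7).
COOH: carboxylic acid, 1 C=O (running total 8).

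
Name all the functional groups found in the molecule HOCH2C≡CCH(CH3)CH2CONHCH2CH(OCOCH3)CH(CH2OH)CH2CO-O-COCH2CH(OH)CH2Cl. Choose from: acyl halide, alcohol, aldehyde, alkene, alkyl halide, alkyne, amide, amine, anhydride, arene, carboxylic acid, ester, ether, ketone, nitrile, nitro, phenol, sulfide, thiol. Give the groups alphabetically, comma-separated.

Working along the chain:
  HOCH2: HO– on an sp³ carbon → alcohol.
  C≡C: C≡C triple bond → alkyne.
  CH2CONHCH2: –C(=O)–N– linkage → amide (the N is not an amine).
  CH(OCOCH3): pendant –OC(=O)CH3: an acyloxy group → ester.
  CH(CH2OH): pendant –CH2OH on an sp³ backbone C → alcohol.
  CH2CO-O-COCH2: two acyl groups sharing one oxygen, –C(=O)–O–C(=O)– → anhydride.
  CH(OH): –OH on an sp³ carbon → alcohol (secondary).
  CH2Cl: halogen on an sp³ carbon → alkyl halide.

alcohol, alkyl halide, alkyne, amide, anhydride, ester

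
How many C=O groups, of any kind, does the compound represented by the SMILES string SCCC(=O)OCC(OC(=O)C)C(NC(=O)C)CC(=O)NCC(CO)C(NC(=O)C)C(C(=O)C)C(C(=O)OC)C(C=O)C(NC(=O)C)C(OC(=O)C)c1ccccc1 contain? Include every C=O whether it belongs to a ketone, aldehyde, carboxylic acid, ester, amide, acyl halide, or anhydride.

10

CH2COOCH2: ester, 1 C=O (running total 1).
CH(OCOCH3): ester, 1 C=O (running total 2).
CH(NHCOCH3): amide, 1 C=O (running total 3).
CH2CONHCH2: amide, 1 C=O (running total 4).
CH(NHCOCH3): amide, 1 C=O (running total 5).
CH(COCH3): ketone, 1 C=O (running total 6).
CH(COOCH3): ester, 1 C=O (running total 7).
CH(CHO): aldehyde, 1 C=O (running total 8).
CH(NHCOCH3): amide, 1 C=O (running total 9).
CH(OCOCH3): ester, 1 C=O (running total 10).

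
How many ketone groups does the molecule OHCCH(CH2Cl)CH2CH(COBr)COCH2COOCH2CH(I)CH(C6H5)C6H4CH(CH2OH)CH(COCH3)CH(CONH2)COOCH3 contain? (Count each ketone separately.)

2

Reading the structure from left to right:
  OHC: terminal –CHO: carbonyl C bonded to H and C → aldehyde.
  CH(CH2Cl): pendant –CH2X: halogen on sp³ carbon → alkyl halide.
  CH(COBr): pendant –C(=O)X: carbonyl C bonded to C and halogen → acyl halide.
  CO: –C(=O)– with carbon on both sides → ketone.
  CH2COOCH2: –C(=O)–O–C with C on the carbonyl side → ester.
  CH(I): halogen on an sp³ carbon → alkyl halide.
  CH(C6H5): pendant –C6H5: benzene ring → arene.
  C6H4: para-disubstituted benzene ring → arene.
  CH(CH2OH): pendant –CH2OH on an sp³ backbone C → alcohol.
  CH(COCH3): pendant –COCH3: carbonyl C bonded to two carbons → ketone.
  CH(CONH2): pendant –CONH2: carbonyl C bonded to C and N → amide.
  COOCH3: –C(=O)OCH3: carbonyl C bonded to C and to –OCH3 → ester (not ketone + ether).
Ketone appears at: CO, CH(COCH3) → 2.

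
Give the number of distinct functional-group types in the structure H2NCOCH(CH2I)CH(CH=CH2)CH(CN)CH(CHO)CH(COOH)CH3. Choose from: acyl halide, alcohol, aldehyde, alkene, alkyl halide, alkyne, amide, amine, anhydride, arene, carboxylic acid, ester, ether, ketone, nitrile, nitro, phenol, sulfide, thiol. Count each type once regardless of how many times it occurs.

–C(=O)NH2: carbonyl C bonded to C and to N → amide (the N is not a separate amine).
pendant –CH2X: halogen on sp³ carbon → alkyl halide.
pendant –CH=CH2: C=C double bond → alkene.
pendant –C≡N: nitrile.
pendant –CHO: carbonyl C bonded to C and H → aldehyde.
pendant –COOH: carbonyl C bonded to C and –OH → carboxylic acid.
Distinct types present: aldehyde, alkene, alkyl halide, amide, carboxylic acid, nitrile.

6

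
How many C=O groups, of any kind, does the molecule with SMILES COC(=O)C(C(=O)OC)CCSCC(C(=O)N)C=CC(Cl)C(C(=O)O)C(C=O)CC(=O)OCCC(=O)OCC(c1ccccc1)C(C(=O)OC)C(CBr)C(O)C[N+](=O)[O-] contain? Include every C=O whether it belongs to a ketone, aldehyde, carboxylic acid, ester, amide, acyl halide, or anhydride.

8

CH3OOC: ester, 1 C=O (running total 1).
CH(COOCH3): ester, 1 C=O (running total 2).
CH(CONH2): amide, 1 C=O (running total 3).
CH(COOH): carboxylic acid, 1 C=O (running total 4).
CH(CHO): aldehyde, 1 C=O (running total 5).
CH2COOCH2: ester, 1 C=O (running total 6).
CH2COOCH2: ester, 1 C=O (running total 7).
CH(COOCH3): ester, 1 C=O (running total 8).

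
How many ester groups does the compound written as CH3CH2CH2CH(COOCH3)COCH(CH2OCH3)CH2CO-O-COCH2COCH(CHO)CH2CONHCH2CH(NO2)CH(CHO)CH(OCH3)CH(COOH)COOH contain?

1

Reading the structure from left to right:
  CH(COOCH3): pendant –COOCH3: carbonyl C bonded to C and –OCH3 → ester.
  CO: –C(=O)– with carbon on both sides → ketone.
  CH(CH2OCH3): pendant –CH2OCH3: C–O–C linkage → ether.
  CH2CO-O-COCH2: two acyl groups sharing one oxygen, –C(=O)–O–C(=O)– → anhydride.
  CO: –C(=O)– with carbon on both sides → ketone.
  CH(CHO): pendant –CHO: carbonyl C bonded to C and H → aldehyde.
  CH2CONHCH2: –C(=O)–N– linkage → amide (the N is not an amine).
  CH(NO2): –NO2 on an sp³ carbon → nitro (the N=O is not a carbonyl).
  CH(CHO): pendant –CHO: carbonyl C bonded to C and H → aldehyde.
  CH(OCH3): pendant –OCH3: C–O–C with sp³ C, no adjacent C=O → ether.
  CH(COOH): pendant –COOH: carbonyl C bonded to C and –OH → carboxylic acid.
  COOH: –COOH: carbonyl C bonded to –OH and C → carboxylic acid (the –OH is not a separate alcohol).
Ester appears at: CH(COOCH3) → 1.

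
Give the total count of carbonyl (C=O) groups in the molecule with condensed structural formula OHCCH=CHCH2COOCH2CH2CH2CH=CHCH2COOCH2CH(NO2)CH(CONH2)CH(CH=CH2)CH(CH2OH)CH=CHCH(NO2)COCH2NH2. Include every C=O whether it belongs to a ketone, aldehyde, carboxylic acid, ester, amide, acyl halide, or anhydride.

5

OHC: aldehyde, 1 C=O (running total 1).
CH2COOCH2: ester, 1 C=O (running total 2).
CH2COOCH2: ester, 1 C=O (running total 3).
CH(CONH2): amide, 1 C=O (running total 4).
CO: ketone, 1 C=O (running total 5).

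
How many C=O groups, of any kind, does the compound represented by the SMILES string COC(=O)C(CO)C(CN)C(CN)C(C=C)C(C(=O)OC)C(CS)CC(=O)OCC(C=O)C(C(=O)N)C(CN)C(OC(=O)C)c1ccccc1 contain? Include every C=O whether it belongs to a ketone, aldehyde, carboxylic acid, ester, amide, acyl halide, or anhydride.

CH3OOC: ester, 1 C=O (running total 1).
CH(COOCH3): ester, 1 C=O (running total 2).
CH2COOCH2: ester, 1 C=O (running total 3).
CH(CHO): aldehyde, 1 C=O (running total 4).
CH(CONH2): amide, 1 C=O (running total 5).
CH(OCOCH3): ester, 1 C=O (running total 6).

6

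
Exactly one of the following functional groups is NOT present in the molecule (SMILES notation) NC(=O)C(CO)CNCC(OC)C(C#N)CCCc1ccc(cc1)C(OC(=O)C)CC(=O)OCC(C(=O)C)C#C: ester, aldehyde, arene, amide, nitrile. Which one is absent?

amide: present (H2NCO — –C(=O)NH2: carbonyl C bonded to C and to N → amide (the N is not a separate amine)).
nitrile: present (CH(CN) — pendant –C≡N: nitrile).
ester: present (CH(OCOCH3) — pendant –OC(=O)CH3: an acyloxy group → ester).
arene: present (C6H4 — para-disubstituted benzene ring → arene).
aldehyde: absent. In CH(COCH3), the carbonyl carbon is bonded to two carbons, so it is a ketone, not an aldehyde.

aldehyde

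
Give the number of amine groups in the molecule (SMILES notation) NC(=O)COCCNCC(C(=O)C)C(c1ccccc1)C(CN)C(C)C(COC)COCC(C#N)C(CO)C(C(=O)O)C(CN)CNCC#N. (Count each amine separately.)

–C(=O)NH2: carbonyl C bonded to C and to N → amide (the N is not a separate amine).
C–O–C with sp³ carbons on both sides and no adjacent C=O → ether.
C–N–C with sp³ carbons and no adjacent C=O → amine (secondary).
pendant –COCH3: carbonyl C bonded to two carbons → ketone.
pendant –C6H5: benzene ring → arene.
pendant –CH2NH2: N on sp³ C, no adjacent C=O → amine.
pendant –CH2OCH3: C–O–C linkage → ether.
C–O–C with sp³ carbons on both sides and no adjacent C=O → ether.
pendant –C≡N: nitrile.
pendant –CH2OH on an sp³ backbone C → alcohol.
pendant –COOH: carbonyl C bonded to C and –OH → carboxylic acid.
pendant –CH2NH2: N on sp³ C, no adjacent C=O → amine.
C–N–C with sp³ carbons and no adjacent C=O → amine (secondary).
–C≡N: carbon triple-bonded to nitrogen → nitrile.
Amine appears at: CH2NHCH2, CH(CH2NH2), CH(CH2NH2), CH2NHCH2 → 4.

4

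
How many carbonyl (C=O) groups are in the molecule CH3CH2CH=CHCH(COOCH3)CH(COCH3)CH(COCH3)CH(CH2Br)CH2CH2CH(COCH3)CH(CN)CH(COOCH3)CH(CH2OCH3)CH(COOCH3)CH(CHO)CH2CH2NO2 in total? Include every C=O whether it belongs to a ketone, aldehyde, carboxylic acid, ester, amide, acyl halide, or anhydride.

CH(COOCH3): ester, 1 C=O (running total 1).
CH(COCH3): ketone, 1 C=O (running total 2).
CH(COCH3): ketone, 1 C=O (running total 3).
CH(COCH3): ketone, 1 C=O (running total 4).
CH(COOCH3): ester, 1 C=O (running total 5).
CH(COOCH3): ester, 1 C=O (running total 6).
CH(CHO): aldehyde, 1 C=O (running total 7).

7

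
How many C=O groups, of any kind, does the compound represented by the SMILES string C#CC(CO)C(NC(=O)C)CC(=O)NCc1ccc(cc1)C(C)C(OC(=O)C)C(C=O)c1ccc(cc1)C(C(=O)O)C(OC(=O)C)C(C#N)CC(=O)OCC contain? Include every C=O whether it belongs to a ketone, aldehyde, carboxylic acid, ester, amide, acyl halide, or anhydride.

7

CH(NHCOCH3): amide, 1 C=O (running total 1).
CH2CONHCH2: amide, 1 C=O (running total 2).
CH(OCOCH3): ester, 1 C=O (running total 3).
CH(CHO): aldehyde, 1 C=O (running total 4).
CH(COOH): carboxylic acid, 1 C=O (running total 5).
CH(OCOCH3): ester, 1 C=O (running total 6).
CH2COOCH2: ester, 1 C=O (running total 7).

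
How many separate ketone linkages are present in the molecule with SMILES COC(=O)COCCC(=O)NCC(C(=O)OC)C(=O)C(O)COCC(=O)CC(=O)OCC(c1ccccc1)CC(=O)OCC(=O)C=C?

3

CH3O–C(=O)–: carbonyl C bonded to C and to –OCH3 → ester (not ketone + ether).
C–O–C with sp³ carbons on both sides and no adjacent C=O → ether.
–C(=O)–N– linkage → amide (the N is not an amine).
pendant –COOCH3: carbonyl C bonded to C and –OCH3 → ester.
–C(=O)– with carbon on both sides → ketone.
–OH on an sp³ carbon → alcohol (secondary).
C–O–C with sp³ carbons on both sides and no adjacent C=O → ether.
–C(=O)– with carbon on both sides → ketone.
–C(=O)–O–C with C on the carbonyl side → ester.
pendant –C6H5: benzene ring → arene.
–C(=O)–O–C with C on the carbonyl side → ester.
–C(=O)– with carbon on both sides → ketone.
C=C double bond → alkene.
Ketone appears at: CO, CO, CO → 3.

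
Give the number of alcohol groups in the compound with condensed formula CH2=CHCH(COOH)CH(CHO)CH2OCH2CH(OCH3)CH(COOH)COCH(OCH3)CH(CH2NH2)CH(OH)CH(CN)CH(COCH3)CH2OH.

Taking each segment in turn:
  CH2=CH: C=C double bond → alkene.
  CH(COOH): pendant –COOH: carbonyl C bonded to C and –OH → carboxylic acid.
  CH(CHO): pendant –CHO: carbonyl C bonded to C and H → aldehyde.
  CH2OCH2: C–O–C with sp³ carbons on both sides and no adjacent C=O → ether.
  CH(OCH3): pendant –OCH3: C–O–C with sp³ C, no adjacent C=O → ether.
  CH(COOH): pendant –COOH: carbonyl C bonded to C and –OH → carboxylic acid.
  CO: –C(=O)– with carbon on both sides → ketone.
  CH(OCH3): pendant –OCH3: C–O–C with sp³ C, no adjacent C=O → ether.
  CH(CH2NH2): pendant –CH2NH2: N on sp³ C, no adjacent C=O → amine.
  CH(OH): –OH on an sp³ carbon → alcohol (secondary).
  CH(CN): pendant –C≡N: nitrile.
  CH(COCH3): pendant –COCH3: carbonyl C bonded to two carbons → ketone.
  CH2OH: –OH on an sp³ carbon → alcohol.
Alcohol appears at: CH(OH), CH2OH → 2.

2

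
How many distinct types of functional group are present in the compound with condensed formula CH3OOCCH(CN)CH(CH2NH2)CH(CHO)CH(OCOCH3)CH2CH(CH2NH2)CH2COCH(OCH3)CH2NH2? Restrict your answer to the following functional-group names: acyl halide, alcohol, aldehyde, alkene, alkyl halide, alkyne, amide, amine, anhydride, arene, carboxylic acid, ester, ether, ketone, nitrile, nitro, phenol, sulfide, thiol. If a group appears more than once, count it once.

CH3O–C(=O)–: carbonyl C bonded to C and to –OCH3 → ester (not ketone + ether).
pendant –C≡N: nitrile.
pendant –CH2NH2: N on sp³ C, no adjacent C=O → amine.
pendant –CHO: carbonyl C bonded to C and H → aldehyde.
pendant –OC(=O)CH3: an acyloxy group → ester.
pendant –CH2NH2: N on sp³ C, no adjacent C=O → amine.
–C(=O)– with carbon on both sides → ketone.
pendant –OCH3: C–O–C with sp³ C, no adjacent C=O → ether.
–NH2 on an sp³ carbon with no adjacent C=O → amine.
Distinct types present: aldehyde, amine, ester, ether, ketone, nitrile.

6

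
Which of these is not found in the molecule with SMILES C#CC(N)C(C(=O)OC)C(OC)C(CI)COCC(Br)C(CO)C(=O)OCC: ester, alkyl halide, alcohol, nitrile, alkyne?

ester: present (CH(COOCH3) — pendant –COOCH3: carbonyl C bonded to C and –OCH3 → ester).
alcohol: present (CH(CH2OH) — pendant –CH2OH on an sp³ backbone C → alcohol).
alkyl halide: present (CH(CH2I) — pendant –CH2X: halogen on sp³ carbon → alkyl halide).
alkyne: present (HC≡C — C≡C triple bond → alkyne).
nitrile: absent. In HC≡C, the triple bond is C≡C, not C≡N.

nitrile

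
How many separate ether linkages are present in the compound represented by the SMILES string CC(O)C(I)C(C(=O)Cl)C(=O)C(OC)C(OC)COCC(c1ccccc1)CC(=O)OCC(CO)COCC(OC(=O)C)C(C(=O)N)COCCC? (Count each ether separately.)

Taking each segment in turn:
  CH(OH): –OH on an sp³ carbon → alcohol (secondary).
  CH(I): halogen on an sp³ carbon → alkyl halide.
  CH(COCl): pendant –C(=O)X: carbonyl C bonded to C and halogen → acyl halide.
  CO: –C(=O)– with carbon on both sides → ketone.
  CH(OCH3): pendant –OCH3: C–O–C with sp³ C, no adjacent C=O → ether.
  CH(OCH3): pendant –OCH3: C–O–C with sp³ C, no adjacent C=O → ether.
  CH2OCH2: C–O–C with sp³ carbons on both sides and no adjacent C=O → ether.
  CH(C6H5): pendant –C6H5: benzene ring → arene.
  CH2COOCH2: –C(=O)–O–C with C on the carbonyl side → ester.
  CH(CH2OH): pendant –CH2OH on an sp³ backbone C → alcohol.
  CH2OCH2: C–O–C with sp³ carbons on both sides and no adjacent C=O → ether.
  CH(OCOCH3): pendant –OC(=O)CH3: an acyloxy group → ester.
  CH(CONH2): pendant –CONH2: carbonyl C bonded to C and N → amide.
  CH2OCH2: C–O–C with sp³ carbons on both sides and no adjacent C=O → ether.
Ether appears at: CH(OCH3), CH(OCH3), CH2OCH2, CH2OCH2, CH2OCH2 → 5.

5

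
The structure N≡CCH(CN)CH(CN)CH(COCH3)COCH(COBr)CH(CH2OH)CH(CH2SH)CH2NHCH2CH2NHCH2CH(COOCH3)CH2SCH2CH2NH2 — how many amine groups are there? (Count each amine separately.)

3

Taking each segment in turn:
  N≡C: N≡C–: carbon triple-bonded to nitrogen → nitrile.
  CH(CN): pendant –C≡N: nitrile.
  CH(CN): pendant –C≡N: nitrile.
  CH(COCH3): pendant –COCH3: carbonyl C bonded to two carbons → ketone.
  CO: –C(=O)– with carbon on both sides → ketone.
  CH(COBr): pendant –C(=O)X: carbonyl C bonded to C and halogen → acyl halide.
  CH(CH2OH): pendant –CH2OH on an sp³ backbone C → alcohol.
  CH(CH2SH): pendant –CH2SH → thiol.
  CH2NHCH2: C–N–C with sp³ carbons and no adjacent C=O → amine (secondary).
  CH2NHCH2: C–N–C with sp³ carbons and no adjacent C=O → amine (secondary).
  CH(COOCH3): pendant –COOCH3: carbonyl C bonded to C and –OCH3 → ester.
  CH2SCH2: C–S–C linkage → sulfide (thioether).
  CH2NH2: –NH2 on an sp³ carbon with no adjacent C=O → amine.
Amine appears at: CH2NHCH2, CH2NHCH2, CH2NH2 → 3.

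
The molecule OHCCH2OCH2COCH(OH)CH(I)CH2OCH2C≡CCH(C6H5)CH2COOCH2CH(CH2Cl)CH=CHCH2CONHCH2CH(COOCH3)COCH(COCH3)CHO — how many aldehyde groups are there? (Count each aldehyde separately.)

2

terminal –CHO: carbonyl C bonded to H and C → aldehyde.
C–O–C with sp³ carbons on both sides and no adjacent C=O → ether.
–C(=O)– with carbon on both sides → ketone.
–OH on an sp³ carbon → alcohol (secondary).
halogen on an sp³ carbon → alkyl halide.
C–O–C with sp³ carbons on both sides and no adjacent C=O → ether.
C≡C triple bond → alkyne.
pendant –C6H5: benzene ring → arene.
–C(=O)–O–C with C on the carbonyl side → ester.
pendant –CH2X: halogen on sp³ carbon → alkyl halide.
C=C double bond → alkene.
–C(=O)–N– linkage → amide (the N is not an amine).
pendant –COOCH3: carbonyl C bonded to C and –OCH3 → ester.
–C(=O)– with carbon on both sides → ketone.
pendant –COCH3: carbonyl C bonded to two carbons → ketone.
terminal –CHO: carbonyl C bonded to H and C → aldehyde.
Aldehyde appears at: OHC, CHO → 2.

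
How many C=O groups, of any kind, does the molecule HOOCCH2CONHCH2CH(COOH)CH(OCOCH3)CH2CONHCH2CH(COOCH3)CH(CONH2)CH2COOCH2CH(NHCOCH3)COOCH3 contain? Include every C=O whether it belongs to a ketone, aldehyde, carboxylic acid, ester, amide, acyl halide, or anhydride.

10

HOOC: carboxylic acid, 1 C=O (running total 1).
CH2CONHCH2: amide, 1 C=O (running total 2).
CH(COOH): carboxylic acid, 1 C=O (running total 3).
CH(OCOCH3): ester, 1 C=O (running total 4).
CH2CONHCH2: amide, 1 C=O (running total 5).
CH(COOCH3): ester, 1 C=O (running total 6).
CH(CONH2): amide, 1 C=O (running total 7).
CH2COOCH2: ester, 1 C=O (running total 8).
CH(NHCOCH3): amide, 1 C=O (running total 9).
COOCH3: ester, 1 C=O (running total 10).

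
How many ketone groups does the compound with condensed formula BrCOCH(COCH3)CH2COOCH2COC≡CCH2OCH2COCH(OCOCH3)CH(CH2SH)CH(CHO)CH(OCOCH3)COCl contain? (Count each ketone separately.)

3

Working along the chain:
  BrCO: –C(=O)Br: carbonyl C bonded to C and to a halogen → acyl halide (not alkyl halide).
  CH(COCH3): pendant –COCH3: carbonyl C bonded to two carbons → ketone.
  CH2COOCH2: –C(=O)–O–C with C on the carbonyl side → ester.
  CO: –C(=O)– with carbon on both sides → ketone.
  C≡C: C≡C triple bond → alkyne.
  CH2OCH2: C–O–C with sp³ carbons on both sides and no adjacent C=O → ether.
  CO: –C(=O)– with carbon on both sides → ketone.
  CH(OCOCH3): pendant –OC(=O)CH3: an acyloxy group → ester.
  CH(CH2SH): pendant –CH2SH → thiol.
  CH(CHO): pendant –CHO: carbonyl C bonded to C and H → aldehyde.
  CH(OCOCH3): pendant –OC(=O)CH3: an acyloxy group → ester.
  COCl: –C(=O)Cl: carbonyl C bonded to C and to a halogen → acyl halide (not alkyl halide).
Ketone appears at: CH(COCH3), CO, CO → 3.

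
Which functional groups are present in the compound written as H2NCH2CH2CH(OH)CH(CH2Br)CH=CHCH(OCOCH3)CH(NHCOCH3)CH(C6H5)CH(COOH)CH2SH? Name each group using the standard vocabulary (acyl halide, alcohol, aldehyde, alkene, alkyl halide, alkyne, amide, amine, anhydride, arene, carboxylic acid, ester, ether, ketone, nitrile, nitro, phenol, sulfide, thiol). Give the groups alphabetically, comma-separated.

alcohol, alkene, alkyl halide, amide, amine, arene, carboxylic acid, ester, thiol

–NH2 on an sp³ carbon with no adjacent C=O → amine.
–OH on an sp³ carbon → alcohol (secondary).
pendant –CH2X: halogen on sp³ carbon → alkyl halide.
C=C double bond → alkene.
pendant –OC(=O)CH3: an acyloxy group → ester.
pendant –NHC(=O)CH3: N bonded to a carbonyl → amide (not amine).
pendant –C6H5: benzene ring → arene.
pendant –COOH: carbonyl C bonded to C and –OH → carboxylic acid.
–SH on an sp³ carbon → thiol.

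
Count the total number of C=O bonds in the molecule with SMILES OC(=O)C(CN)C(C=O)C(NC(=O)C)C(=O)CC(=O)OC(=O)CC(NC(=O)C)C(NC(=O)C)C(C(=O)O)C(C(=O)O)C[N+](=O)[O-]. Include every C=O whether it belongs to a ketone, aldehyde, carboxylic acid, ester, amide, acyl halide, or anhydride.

HOOC: carboxylic acid, 1 C=O (running total 1).
CH(CHO): aldehyde, 1 C=O (running total 2).
CH(NHCOCH3): amide, 1 C=O (running total 3).
CO: ketone, 1 C=O (running total 4).
CH2CO-O-COCH2: anhydride, 2 C=O (running total 6).
CH(NHCOCH3): amide, 1 C=O (running total 7).
CH(NHCOCH3): amide, 1 C=O (running total 8).
CH(COOH): carboxylic acid, 1 C=O (running total 9).
CH(COOH): carboxylic acid, 1 C=O (running total 10).

10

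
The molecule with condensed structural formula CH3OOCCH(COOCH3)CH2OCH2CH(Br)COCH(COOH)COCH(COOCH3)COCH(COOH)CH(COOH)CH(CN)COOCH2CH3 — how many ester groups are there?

CH3O–C(=O)–: carbonyl C bonded to C and to –OCH3 → ester (not ketone + ether).
pendant –COOCH3: carbonyl C bonded to C and –OCH3 → ester.
C–O–C with sp³ carbons on both sides and no adjacent C=O → ether.
halogen on an sp³ carbon → alkyl halide.
–C(=O)– with carbon on both sides → ketone.
pendant –COOH: carbonyl C bonded to C and –OH → carboxylic acid.
–C(=O)– with carbon on both sides → ketone.
pendant –COOCH3: carbonyl C bonded to C and –OCH3 → ester.
–C(=O)– with carbon on both sides → ketone.
pendant –COOH: carbonyl C bonded to C and –OH → carboxylic acid.
pendant –COOH: carbonyl C bonded to C and –OH → carboxylic acid.
pendant –C≡N: nitrile.
–C(=O)OCH2CH3: carbonyl C bonded to C and to –OEt → ester.
Ester appears at: CH3OOC, CH(COOCH3), CH(COOCH3), COOCH2CH3 → 4.

4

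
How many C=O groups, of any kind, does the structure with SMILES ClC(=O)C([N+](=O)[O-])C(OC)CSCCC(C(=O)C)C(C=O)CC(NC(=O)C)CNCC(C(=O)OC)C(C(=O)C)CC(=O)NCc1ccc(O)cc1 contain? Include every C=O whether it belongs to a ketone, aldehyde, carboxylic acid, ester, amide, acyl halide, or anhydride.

7

ClCO: acyl halide, 1 C=O (running total 1).
CH(COCH3): ketone, 1 C=O (running total 2).
CH(CHO): aldehyde, 1 C=O (running total 3).
CH(NHCOCH3): amide, 1 C=O (running total 4).
CH(COOCH3): ester, 1 C=O (running total 5).
CH(COCH3): ketone, 1 C=O (running total 6).
CH2CONHCH2: amide, 1 C=O (running total 7).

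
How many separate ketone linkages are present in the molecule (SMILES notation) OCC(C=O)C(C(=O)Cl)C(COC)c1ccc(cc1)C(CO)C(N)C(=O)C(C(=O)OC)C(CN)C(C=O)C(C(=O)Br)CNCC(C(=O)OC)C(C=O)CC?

1

HO– on an sp³ carbon → alcohol.
pendant –CHO: carbonyl C bonded to C and H → aldehyde.
pendant –C(=O)X: carbonyl C bonded to C and halogen → acyl halide.
pendant –CH2OCH3: C–O–C linkage → ether.
para-disubstituted benzene ring → arene.
pendant –CH2OH on an sp³ backbone C → alcohol.
–NH2 on an sp³ carbon with no adjacent C=O → amine.
–C(=O)– with carbon on both sides → ketone.
pendant –COOCH3: carbonyl C bonded to C and –OCH3 → ester.
pendant –CH2NH2: N on sp³ C, no adjacent C=O → amine.
pendant –CHO: carbonyl C bonded to C and H → aldehyde.
pendant –C(=O)X: carbonyl C bonded to C and halogen → acyl halide.
C–N–C with sp³ carbons and no adjacent C=O → amine (secondary).
pendant –COOCH3: carbonyl C bonded to C and –OCH3 → ester.
pendant –CHO: carbonyl C bonded to C and H → aldehyde.
Ketone appears at: CO → 1.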